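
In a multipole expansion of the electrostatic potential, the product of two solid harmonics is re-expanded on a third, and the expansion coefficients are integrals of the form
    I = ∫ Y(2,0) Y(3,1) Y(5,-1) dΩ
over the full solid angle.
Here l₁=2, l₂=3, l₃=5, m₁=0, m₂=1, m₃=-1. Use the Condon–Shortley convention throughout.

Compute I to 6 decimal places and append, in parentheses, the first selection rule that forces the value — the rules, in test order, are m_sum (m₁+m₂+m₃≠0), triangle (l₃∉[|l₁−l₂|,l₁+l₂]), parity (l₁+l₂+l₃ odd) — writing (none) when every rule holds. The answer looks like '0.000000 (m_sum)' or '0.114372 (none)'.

-0.227318 (none)

m-sum 0 ✓  L=10 even ✓  1≤5≤5 ✓
Π(2lᵢ+1) = 5×7×11 = 385
triangle coeff Δ(2,3,5) = 1/2310
Σ_t [0,0]: t=0:+1/144 = 1/144
(3j)²=10/231 [(2 3 5; 0 0 0)], sign=-1
Σ_t [0,0]: t=0:+1/192 = 1/192
(3j)²=3/77 [(2 3 5; 0 1 -1)], sign=+1
⇒ 4πI² = 50/77
I = (-1)√(50/77/(4π)) = -0.22731846
No selection rule forces the value: the integral is nonzero (none).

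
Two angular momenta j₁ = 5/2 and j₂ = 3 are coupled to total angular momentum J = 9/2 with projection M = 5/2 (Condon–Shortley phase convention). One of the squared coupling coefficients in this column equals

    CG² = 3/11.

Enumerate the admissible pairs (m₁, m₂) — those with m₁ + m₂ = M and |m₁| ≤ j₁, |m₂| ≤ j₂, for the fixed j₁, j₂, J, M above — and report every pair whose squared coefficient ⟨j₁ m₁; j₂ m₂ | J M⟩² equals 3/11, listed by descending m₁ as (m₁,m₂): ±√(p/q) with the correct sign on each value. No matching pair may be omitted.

(-1/2,3): −√(3/11)

Admissible pairs with m₁+m₂ = M = 5/2: (-1/2,3), (1/2,2), (3/2,1), (5/2,0)
  (m₁,m₂)=(5/2,0): CG² = 25/66, CG = +√(25/66)
  (m₁,m₂)=(3/2,1): CG² = 10/99, CG = +√(10/99)
  (m₁,m₂)=(1/2,2): CG² = 49/198, CG = −√(49/198)
  (m₁,m₂)=(-1/2,3): CG² = 3/11, CG = −√(3/11)   ← matches the target
Pairs with CG² = 3/11: (-1/2,3): −√(3/11)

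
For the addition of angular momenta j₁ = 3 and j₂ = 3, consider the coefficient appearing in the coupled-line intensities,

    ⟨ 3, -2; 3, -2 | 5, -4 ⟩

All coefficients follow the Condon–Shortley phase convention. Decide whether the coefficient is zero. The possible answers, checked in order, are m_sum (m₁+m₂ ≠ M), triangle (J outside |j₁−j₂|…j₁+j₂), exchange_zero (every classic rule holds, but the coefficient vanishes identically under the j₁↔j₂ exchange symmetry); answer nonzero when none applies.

m-sum: m₁+m₂ = -2+(-2) = -4, M = -4  ✓
triangle: |j₁−j₂| = 0 ≤ J = 5 ≤ j₁+j₂ = 6  ✓
exchange: j₁=j₂ and m₁=m₂, and (−1)^(j₁+j₂−J) = (−1)^1 = −1 forces ⟨j₁m₁;j₂m₂|JM⟩ = −⟨j₂m₂;j₁m₁|JM⟩ = −⟨j₁m₁;j₂m₂|JM⟩ ⇒ the coefficient vanishes identically
Racah sum check: Σ_k collapses to 0 ⇒ CG = 0

exchange_zero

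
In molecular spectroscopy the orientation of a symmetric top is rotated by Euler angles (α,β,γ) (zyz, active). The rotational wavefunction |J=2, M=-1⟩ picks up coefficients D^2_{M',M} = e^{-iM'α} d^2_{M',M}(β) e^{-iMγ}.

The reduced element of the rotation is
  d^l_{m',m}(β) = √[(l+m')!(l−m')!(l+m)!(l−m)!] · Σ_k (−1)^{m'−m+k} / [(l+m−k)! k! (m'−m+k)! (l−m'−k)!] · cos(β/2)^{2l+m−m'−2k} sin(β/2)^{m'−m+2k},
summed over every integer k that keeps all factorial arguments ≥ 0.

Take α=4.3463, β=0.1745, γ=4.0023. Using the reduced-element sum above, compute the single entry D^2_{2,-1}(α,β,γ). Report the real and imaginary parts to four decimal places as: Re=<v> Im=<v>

Re=0.0000 Im=-0.0013

Split into d^2_{2,-1}(β=0.1745) × two z-phases.
With c≡cos(β/2)=0.996196 and s≡sin(β/2)=0.087139, N=[24·1·1·6]^{1/2}=12.000000
k: max(0,(-1)−(2))=0 … min(2+(-1),2−(2))=0
  k=0: (−1)^3·12.0000/(6)·0.9962^1·0.0871^3 = -0.001318
d^2_{2,-1}(0.1745) = -0.001318
Attach z-rotation phases: D = e^{-i(2)(4.3463)}·(-0.001318)·e^{-i(-1)(4.0023)} = +0.000029-0.001318i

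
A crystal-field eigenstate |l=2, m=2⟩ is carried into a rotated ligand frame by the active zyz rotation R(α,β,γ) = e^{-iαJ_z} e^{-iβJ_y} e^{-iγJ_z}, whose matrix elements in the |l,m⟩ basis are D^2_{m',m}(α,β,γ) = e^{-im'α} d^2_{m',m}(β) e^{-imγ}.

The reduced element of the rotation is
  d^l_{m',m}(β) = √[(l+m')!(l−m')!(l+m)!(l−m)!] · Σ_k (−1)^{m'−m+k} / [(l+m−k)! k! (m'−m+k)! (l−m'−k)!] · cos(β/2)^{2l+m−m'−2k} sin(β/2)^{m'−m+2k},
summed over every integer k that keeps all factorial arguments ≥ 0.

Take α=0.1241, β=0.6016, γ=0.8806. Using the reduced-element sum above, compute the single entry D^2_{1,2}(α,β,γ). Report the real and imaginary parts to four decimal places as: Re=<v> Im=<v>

Re=-0.1597 Im=-0.4910

Split into d^2_{1,2}(β=0.6016) × two z-phases.
With c≡cos(β/2)=0.955100 and s≡sin(β/2)=0.296284, N=[6·1·24·1]^{1/2}=12.000000
The bounds max(0,m−m')=1 and min(l+m,l−m')=1 give 1 term
  k=1: (−1)^0·12.0000/(6)·0.9551^3·0.2963^1 = +0.516280
d^2_{1,2}(0.6016) = +0.516280
Attach z-rotation phases: D = e^{-i(1)(0.1241)}·(+0.516280)·e^{-i(2)(0.8806)} = -0.159708-0.490956i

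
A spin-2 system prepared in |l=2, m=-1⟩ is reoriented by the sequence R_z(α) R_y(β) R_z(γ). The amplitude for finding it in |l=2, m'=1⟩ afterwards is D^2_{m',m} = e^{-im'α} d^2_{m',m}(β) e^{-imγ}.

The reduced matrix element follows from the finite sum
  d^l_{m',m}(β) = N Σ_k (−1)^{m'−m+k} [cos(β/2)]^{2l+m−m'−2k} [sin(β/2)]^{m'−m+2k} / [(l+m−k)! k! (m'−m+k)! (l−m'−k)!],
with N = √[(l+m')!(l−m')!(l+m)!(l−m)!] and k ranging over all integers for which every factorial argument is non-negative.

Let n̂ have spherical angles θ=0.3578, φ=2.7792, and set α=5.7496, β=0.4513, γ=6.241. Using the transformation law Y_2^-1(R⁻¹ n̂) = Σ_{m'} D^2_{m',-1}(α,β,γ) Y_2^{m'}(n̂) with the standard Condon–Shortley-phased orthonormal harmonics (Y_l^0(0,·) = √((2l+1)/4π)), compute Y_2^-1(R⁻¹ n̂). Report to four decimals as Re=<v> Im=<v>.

Re=-0.3829 Im=0.0481

Need the full column D^2_{m',-1} for m'=−2..2 at α=5.7496, β=0.4513, γ=6.2410.
cos(β/2)=0.974649, sin(β/2)=0.223740
d^2_{-2,-1}: single k=1 term ⇒ +0.414303;  D = +0.184464-0.370972i
d^2_{-1,-1}: k∈[0..1] ⇒ +0.902387 -0.142661 = +0.759726;  D = +0.637238-0.413657i
d^2_{0,-1}: k∈[0..1] ⇒ -0.507415 +0.026740 = -0.480676;  D = -0.480248+0.020271i
d^2_{1,-1}: k∈[0..1] ⇒ +0.142661 -0.002506 = +0.140155;  D = +0.123571+0.066134i
d^2_{2,-1}: single k=0 term ⇒ -0.021833;  D = -0.011334-0.018661i
Y_2^{m'}(θ=0.3578,φ=2.7792) and Σ D·Y over m':
  (+0.1845-0.3710i)·(+0.0355+0.0314i)  (+0.6372-0.4137i)·(-0.2370-0.0898i)  (-0.4802+0.0203i)·(+0.5147+0.0000i)  (+0.1236+0.0661i)·(+0.2370-0.0898i)  (-0.0113-0.0187i)·(+0.0355-0.0314i)
Y_2^-1(R⁻¹ n̂) = -0.382936+0.048105i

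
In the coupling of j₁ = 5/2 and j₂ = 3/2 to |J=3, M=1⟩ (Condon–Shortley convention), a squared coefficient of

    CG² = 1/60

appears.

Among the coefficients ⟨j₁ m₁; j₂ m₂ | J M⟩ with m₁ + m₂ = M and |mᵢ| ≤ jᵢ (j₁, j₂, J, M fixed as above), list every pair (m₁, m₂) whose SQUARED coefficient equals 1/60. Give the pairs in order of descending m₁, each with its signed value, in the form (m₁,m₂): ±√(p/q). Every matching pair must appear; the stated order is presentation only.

Admissible pairs with m₁+m₂ = M = 1: (-1/2,3/2), (1/2,1/2), (3/2,-1/2), (5/2,-3/2)
  (m₁,m₂)=(5/2,-3/2): CG² = 1/8, CG = +√(1/8)
  (m₁,m₂)=(3/2,-1/2): CG² = 49/120, CG = +√(49/120)
  (m₁,m₂)=(1/2,1/2): CG² = 1/60, CG = −√(1/60)   ← matches the target
  (m₁,m₂)=(-1/2,3/2): CG² = 9/20, CG = −√(9/20)
Pairs with CG² = 1/60: (1/2,1/2): −√(1/60)

(1/2,1/2): −√(1/60)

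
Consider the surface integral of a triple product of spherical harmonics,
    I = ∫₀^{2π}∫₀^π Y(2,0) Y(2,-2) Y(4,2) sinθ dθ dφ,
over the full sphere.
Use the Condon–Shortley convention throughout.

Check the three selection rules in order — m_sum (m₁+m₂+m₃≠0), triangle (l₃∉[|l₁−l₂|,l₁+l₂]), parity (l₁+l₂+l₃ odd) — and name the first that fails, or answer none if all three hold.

none

m₁+m₂+m₃ = 0 − 2 + 2 = 0  ✓
triangle: |2−2|=0 ≤ l₃=4 ≤ 2+2=4  ✓
parity: l₁+l₂+l₃ = 8 is even  ✓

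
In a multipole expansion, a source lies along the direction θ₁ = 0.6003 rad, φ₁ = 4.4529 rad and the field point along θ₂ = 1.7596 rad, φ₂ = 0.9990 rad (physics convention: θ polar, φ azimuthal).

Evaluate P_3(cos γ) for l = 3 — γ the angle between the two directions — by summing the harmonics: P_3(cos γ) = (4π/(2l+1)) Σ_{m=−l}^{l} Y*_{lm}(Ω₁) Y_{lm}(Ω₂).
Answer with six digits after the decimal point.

Expand P_3 via completeness: Σ_{m} conj(Y_{3,m}) at Ω₁ times Y_{3,m} at Ω₂ —
  term(m=-3) = (-0.017611, -0.023959)   from Y*(Ω₁)=(0.052810, 0.053547), Y(Ω₂)=(-0.391248, -0.056969)
  term(m=-2) = (-0.040396, -0.029121)   from Y*(Ω₁)=(-0.233667, 0.133472), Y(Ω₂)=(0.076673, 0.168423)
  term(m=-1) = (0.109249, 0.035274)   from Y*(Ω₁)=(-0.112633, -0.424272), Y(Ω₂)=(-0.141524, 0.219927)
  term(m=+0) = (0.024635, 0.000000)   from Y*(Ω₁)=(0.124558, -0.000000), Y(Ω₂)=(0.197782, 0.000000)
  term(m=+1) = (0.109249, -0.035274)   from Y*(Ω₁)=(0.112633, -0.424272), Y(Ω₂)=(0.141524, 0.219927)
  term(m=+2) = (-0.040396, 0.029121)   from Y*(Ω₁)=(-0.233667, -0.133472), Y(Ω₂)=(0.076673, -0.168423)
  term(m=+3) = (-0.017611, 0.023959)   from Y*(Ω₁)=(-0.052810, 0.053547), Y(Ω₂)=(0.391248, -0.056969)
Total Σ_m = (0.127120, 0.000000). Multiply by 1.795196: (0.228205, 0.000000). P_3(cos γ) = 0.228205

0.228205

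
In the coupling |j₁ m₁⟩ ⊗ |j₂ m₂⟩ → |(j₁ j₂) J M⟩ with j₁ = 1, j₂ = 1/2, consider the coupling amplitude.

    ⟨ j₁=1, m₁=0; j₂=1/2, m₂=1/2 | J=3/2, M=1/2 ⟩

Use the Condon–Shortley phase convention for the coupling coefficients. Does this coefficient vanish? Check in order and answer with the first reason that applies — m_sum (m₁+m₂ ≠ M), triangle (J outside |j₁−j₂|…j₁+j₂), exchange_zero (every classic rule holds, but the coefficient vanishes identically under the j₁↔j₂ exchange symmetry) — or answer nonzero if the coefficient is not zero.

nonzero

m-sum: m₁+m₂ = 0+1/2 = 1/2, M = 1/2  ✓
triangle: |j₁−j₂| = 1/2 ≤ J = 3/2 ≤ j₁+j₂ = 3/2  ✓
exchange: j₁≠j₂ or m₁≠m₂ — the exchange symmetry imposes no constraint here
value check: CG = +√(2/3) = +0.816497 ≠ 0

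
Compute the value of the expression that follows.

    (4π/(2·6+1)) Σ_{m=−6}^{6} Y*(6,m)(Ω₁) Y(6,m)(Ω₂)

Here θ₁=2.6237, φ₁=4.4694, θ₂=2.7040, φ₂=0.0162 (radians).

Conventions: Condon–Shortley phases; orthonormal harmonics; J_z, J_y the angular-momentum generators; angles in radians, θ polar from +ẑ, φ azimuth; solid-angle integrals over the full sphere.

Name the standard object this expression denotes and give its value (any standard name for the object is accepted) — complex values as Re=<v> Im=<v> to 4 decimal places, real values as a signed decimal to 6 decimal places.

Legendre polynomial (addition theorem), -0.231299

This sum is the spherical-harmonic addition theorem: it equals the Legendre polynomial P_l(cos γ) of the angle γ between the two directions.
Term-by-term m-sum for l=6 (normalisation 4π/13 = 0.966644):
  m=-6: Y*=(-0.000801, 0.007066)  Y=(0.002784, -0.000271)  product (-0.000000, 0.000020)
  m=-5: Y*=(0.040524, 0.015062)  Y=(-0.020645, 0.001676)  product (-0.000862, -0.000243)
  m=-4: Y*=(0.088228, -0.129284)  Y=(0.092130, -0.005978)  product (0.007356, -0.012438)
  m=-3: Y*=(-0.242604, -0.271655)  Y=(-0.270174, 0.013141)  product (0.069115, 0.070206)
  m=-2: Y*=(-0.438886, 0.231834)  Y=(0.493634, -0.015999)  product (-0.212940, 0.121463)
  m=-1: Y*=(0.049430, 0.199405)  Y=(-0.411004, 0.006659)  product (-0.021644, -0.081627)
  m=+0: Y*=(-0.373119, -0.000000)  Y=(-0.210841, 0.000000)  product (0.078669, 0.000000)
  m=+1: Y*=(-0.049430, 0.199405)  Y=(0.411004, 0.006659)  product (-0.021644, 0.081627)
  m=+2: Y*=(-0.438886, -0.231834)  Y=(0.493634, 0.015999)  product (-0.212940, -0.121463)
  m=+3: Y*=(0.242604, -0.271655)  Y=(0.270174, 0.013141)  product (0.069115, -0.070206)
  m=+4: Y*=(0.088228, 0.129284)  Y=(0.092130, 0.005978)  product (0.007356, 0.012438)
  m=+5: Y*=(-0.040524, 0.015062)  Y=(0.020645, 0.001676)  product (-0.000862, 0.000243)
  m=+6: Y*=(-0.000801, -0.007066)  Y=(0.002784, 0.000271)  product (-0.000000, -0.000020)
Accumulated sum (-0.239281, -0.000000); after 4π/(2l+1) scaling, (-0.231299, -0.000000) ⇒ P_6 = -0.231299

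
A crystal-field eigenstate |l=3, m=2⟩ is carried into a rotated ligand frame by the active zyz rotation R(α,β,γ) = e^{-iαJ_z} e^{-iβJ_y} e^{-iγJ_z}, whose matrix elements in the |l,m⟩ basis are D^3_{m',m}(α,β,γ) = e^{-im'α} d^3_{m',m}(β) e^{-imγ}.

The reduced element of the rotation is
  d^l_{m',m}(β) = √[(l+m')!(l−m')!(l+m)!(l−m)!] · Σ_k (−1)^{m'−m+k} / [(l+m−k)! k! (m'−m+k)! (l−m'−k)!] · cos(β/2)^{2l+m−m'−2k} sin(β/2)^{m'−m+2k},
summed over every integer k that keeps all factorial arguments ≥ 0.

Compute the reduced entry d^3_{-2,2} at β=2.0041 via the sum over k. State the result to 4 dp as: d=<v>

d=0.3732

d^3_{-2,2}(β=2.0041) via the finite sum:
With c≡cos(β/2)=0.538576 and s≡sin(β/2)=0.842577, N=[1·120·120·1]^{1/2}=120.000000
Admissible k: 4..5 (factorial args all ≥0)
  k=4: (−1)^0·120.0000/(24)·0.5386^2·0.8426^4 = +0.730975
  k=5: (−1)^1·120.0000/(120)·0.5386^0·0.8426^6 = -0.357814
d^3_{-2,2}(2.0041) = +0.730975 -0.357814 = +0.373161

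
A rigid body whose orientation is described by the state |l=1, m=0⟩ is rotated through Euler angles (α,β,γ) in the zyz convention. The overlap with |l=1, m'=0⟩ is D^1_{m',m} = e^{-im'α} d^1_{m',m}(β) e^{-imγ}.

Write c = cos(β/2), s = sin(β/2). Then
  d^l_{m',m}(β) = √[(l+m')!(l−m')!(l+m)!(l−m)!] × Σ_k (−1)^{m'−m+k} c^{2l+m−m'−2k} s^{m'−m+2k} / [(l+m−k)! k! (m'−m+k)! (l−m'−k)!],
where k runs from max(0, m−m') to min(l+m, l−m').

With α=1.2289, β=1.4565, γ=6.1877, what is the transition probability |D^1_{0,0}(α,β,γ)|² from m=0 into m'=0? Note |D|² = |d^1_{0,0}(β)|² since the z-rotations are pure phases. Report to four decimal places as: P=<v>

P=0.0130

First d^1_{0,0}(β=1.4565), then the phase factors e^{-i(0)α} and e^{-i(0)γ}:
With c≡cos(β/2)=0.746340 and s≡sin(β/2)=0.665565, N=[1·1·1·1]^{1/2}=1.000000
k∈{0,1} keeps every argument non-negative
  k=0: (−1)^0·1.0000/(1)·0.7463^2·0.6656^0 = +0.557024
  k=1: (−1)^1·1.0000/(1)·0.7463^0·0.6656^2 = -0.442976
d^1_{0,0}(1.4565) = +0.557024 -0.442976 = +0.114048
|D^1_{0,0}|² = |d^1_{0,0}(β)|² = (+0.114048)² = 0.013007 (the z-rotation phases have unit modulus)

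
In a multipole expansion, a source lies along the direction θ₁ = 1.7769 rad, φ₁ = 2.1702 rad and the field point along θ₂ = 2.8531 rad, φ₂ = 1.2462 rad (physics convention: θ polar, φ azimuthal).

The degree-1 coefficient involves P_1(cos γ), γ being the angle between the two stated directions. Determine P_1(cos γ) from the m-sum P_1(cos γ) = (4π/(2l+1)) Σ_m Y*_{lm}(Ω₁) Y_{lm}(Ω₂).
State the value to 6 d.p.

Expand P_1 via completeness: Σ_{m} conj(Y_{1,m}) at Ω₁ times Y_{1,m} at Ω₂ —
  m=-1: (-0.190785+0.279227i) × (+0.031349-0.093163i) = +0.020033+0.026528i  (running Σ = +0.020033+0.026528i)
  m=0: (-0.099991-0.000000i) × (-0.468410+0.000000i) = +0.046837+0.000000i  (running Σ = +0.066870+0.026528i)
  m=1: (+0.190785+0.279227i) × (-0.031349-0.093163i) = +0.020033-0.026528i  (running Σ = +0.086902+0.000000i)
Σ over m = +0.086902+0.000000i; ×(4π/3) → +0.364015+0.000000i. Real part: 0.364015

0.364015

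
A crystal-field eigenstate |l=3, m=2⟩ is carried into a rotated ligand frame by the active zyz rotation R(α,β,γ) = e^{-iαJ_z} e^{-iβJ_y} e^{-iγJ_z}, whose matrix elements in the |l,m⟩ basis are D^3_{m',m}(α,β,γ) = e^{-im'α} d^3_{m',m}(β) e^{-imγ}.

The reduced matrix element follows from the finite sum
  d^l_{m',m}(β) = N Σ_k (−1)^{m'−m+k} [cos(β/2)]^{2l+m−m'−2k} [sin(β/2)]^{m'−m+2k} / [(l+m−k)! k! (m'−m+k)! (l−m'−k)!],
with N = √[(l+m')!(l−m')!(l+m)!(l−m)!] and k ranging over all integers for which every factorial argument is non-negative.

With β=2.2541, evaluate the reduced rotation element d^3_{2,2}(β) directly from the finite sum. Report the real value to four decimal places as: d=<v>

d=-0.1323

d^3_{2,2}(β=2.2541) via the finite sum:
c=cos(2.254100/2)=0.429326, s=sin(2.254100/2)=0.903150; N=√[120·1·120·1]=120.000000
k: max(0,(2)−(2))=0 … min(3+(2),3−(2))=1
  k=0: (−1)^0·120.0000/(120)·0.4293^6·0.9031^0 = +0.006262
  k=1: (−1)^1·120.0000/(24)·0.4293^4·0.9031^2 = -0.138560
d^3_{2,2}(2.2541) = +0.006262 -0.138560 = -0.132298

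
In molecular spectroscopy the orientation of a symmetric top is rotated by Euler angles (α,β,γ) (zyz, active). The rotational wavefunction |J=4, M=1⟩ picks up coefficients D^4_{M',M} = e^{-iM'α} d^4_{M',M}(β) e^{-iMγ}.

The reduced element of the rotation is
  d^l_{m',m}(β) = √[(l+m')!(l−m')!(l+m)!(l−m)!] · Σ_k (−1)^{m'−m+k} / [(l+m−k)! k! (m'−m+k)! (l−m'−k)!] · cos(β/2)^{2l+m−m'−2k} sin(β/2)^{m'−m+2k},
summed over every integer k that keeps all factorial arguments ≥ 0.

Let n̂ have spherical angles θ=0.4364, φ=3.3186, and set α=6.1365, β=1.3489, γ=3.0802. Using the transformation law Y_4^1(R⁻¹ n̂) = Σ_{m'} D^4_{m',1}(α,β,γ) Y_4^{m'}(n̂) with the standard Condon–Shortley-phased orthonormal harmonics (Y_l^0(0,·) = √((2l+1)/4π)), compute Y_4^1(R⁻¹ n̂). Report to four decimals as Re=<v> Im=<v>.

Need the full column D^4_{m',1} for m'=−4..4 at α=6.1365, β=1.3489, γ=3.0802.
cos(β/2)=0.781051, sin(β/2)=0.624468
d^4_{-4,1}: single k=5 term ⇒ +0.338596;  D = -0.292936+0.169811i
d^4_{-3,1}: k∈[4..5] ⇒ +0.748645 -0.287137 = +0.461508;  D = -0.428815+0.170610i
d^4_{-2,1}: k∈[3..5] ⇒ +1.001016 -0.959829 +0.122712 = +0.163898;  D = -0.159508+0.037681i
d^4_{-1,1}: k∈[2..5] ⇒ +0.885309 -1.697767 +0.542638 -0.023125 = -0.292945;  D = +0.291880-0.024956i
d^4_{0,1}: k∈[1..4] ⇒ +0.495198 -1.899294 +1.214099 -0.129349 = -0.319346;  D = +0.318745+0.019593i
d^4_{1,1}: k∈[0..3] ⇒ +0.138495 -1.327964 +1.697767 -0.361758 = +0.146539;  D = -0.143379-0.030272i
d^4_{2,1}: k∈[0..2] ⇒ -0.469786 +1.501523 -0.639886 = +0.391851;  D = -0.367450-0.136117i
d^4_{3,1}: k∈[0..1] ⇒ +0.702692 -0.748645 = -0.045953;  D = +0.040295+0.022089i
d^4_{4,1}: single k=0 term ⇒ -0.529688;  D = +0.422273+0.319772i
Y_4^{m'}(θ=0.4364,φ=3.3186) and Σ D·Y over m':
  (-0.2929+0.1698i)·(+0.0107-0.0092i)  (-0.4288+0.1706i)·(-0.0739+0.0434i)  (-0.1595+0.0377i)·(+0.2662-0.0984i)  (+0.2919-0.0250i)·(-0.4905+0.0877i)  (+0.3187+0.0196i)·(+0.2085+0.0000i)  (-0.1434-0.0303i)·(+0.4905+0.0877i)  (-0.3675-0.1361i)·(+0.2662+0.0984i)  (+0.0403+0.0221i)·(+0.0739+0.0434i)  (+0.4223+0.3198i)·(+0.0107+0.0092i)
Y_4^1(R⁻¹ n̂) = -0.239079-0.048165i

Re=-0.2391 Im=-0.0482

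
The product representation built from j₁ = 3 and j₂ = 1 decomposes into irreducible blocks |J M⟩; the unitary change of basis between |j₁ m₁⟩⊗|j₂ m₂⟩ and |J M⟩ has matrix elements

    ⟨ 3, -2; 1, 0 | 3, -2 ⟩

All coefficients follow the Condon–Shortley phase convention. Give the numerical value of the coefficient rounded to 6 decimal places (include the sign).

−√(1/3) ≈ -0.577350

j₁+j₂−J=1  J+j₁−j₂=5  J−j₁+j₂=1  j₁+j₂+J+1=8
(j₁±m₁, j₂±m₂, J±M) = (1,5,1,1,1,5)
P² = 300
sum k=0..1:
  [0] +1/120 = 1/120
  [1] −1/24 = -1/24
S = -1/30
C² = P²·S² = 1/3 ; C = -0.577350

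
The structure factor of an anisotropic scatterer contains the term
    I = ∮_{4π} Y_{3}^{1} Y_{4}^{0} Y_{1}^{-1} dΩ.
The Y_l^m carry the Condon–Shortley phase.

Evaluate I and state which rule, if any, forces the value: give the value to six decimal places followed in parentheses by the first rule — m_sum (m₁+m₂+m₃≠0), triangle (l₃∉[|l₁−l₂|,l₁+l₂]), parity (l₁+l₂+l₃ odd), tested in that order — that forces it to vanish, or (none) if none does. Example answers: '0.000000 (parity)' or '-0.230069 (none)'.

m-sum 0 ✓  L=8 even ✓  1≤1≤7 ✓
Π(2lᵢ+1) = 7×9×3 = 189
triangle coeff Δ(3,4,1) = 1/252
Σ_t [3,3]: t=3:−1/36 = -1/36
(3j)²=4/63 [(3 4 1; 0 0 0)], sign=+1
Σ_t [2,2]: t=2:+1/96 = 1/96
(3j)²=1/42 [(3 4 1; 1 0 -1)], sign=+1
⇒ 4πI² = 2/7
I = (+1)√(2/7/(4π)) = 0.15078601
No selection rule forces the value: the integral is nonzero (none).

0.150786 (none)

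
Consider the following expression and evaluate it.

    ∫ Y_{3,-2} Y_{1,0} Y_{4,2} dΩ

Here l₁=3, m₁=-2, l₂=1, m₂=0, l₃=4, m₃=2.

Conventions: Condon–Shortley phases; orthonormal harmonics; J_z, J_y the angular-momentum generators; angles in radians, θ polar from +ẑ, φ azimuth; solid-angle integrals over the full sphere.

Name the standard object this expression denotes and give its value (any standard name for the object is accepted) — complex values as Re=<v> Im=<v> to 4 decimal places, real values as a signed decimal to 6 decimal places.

This is a Gaunt coefficient — the integral of a triple product of spherical harmonics over the sphere.
m-sum 0 ✓  L=8 even ✓  2≤4≤4 ✓
Π(2lᵢ+1) = 7×3×9 = 189
triangle coeff Δ(3,1,4) = 1/252
Σ_t [0,0]: t=0:+1/36 = 1/36
(3j)²=4/63 [(3 1 4; 0 0 0)], sign=+1
Σ_t [0,0]: t=0:+1/120 = 1/120
(3j)²=1/21 [(3 1 4; -2 0 2)], sign=+1
⇒ 4πI² = 4/7
I = (+1)√(4/7/(4π)) = 0.21324362

Gaunt coefficient, +0.213244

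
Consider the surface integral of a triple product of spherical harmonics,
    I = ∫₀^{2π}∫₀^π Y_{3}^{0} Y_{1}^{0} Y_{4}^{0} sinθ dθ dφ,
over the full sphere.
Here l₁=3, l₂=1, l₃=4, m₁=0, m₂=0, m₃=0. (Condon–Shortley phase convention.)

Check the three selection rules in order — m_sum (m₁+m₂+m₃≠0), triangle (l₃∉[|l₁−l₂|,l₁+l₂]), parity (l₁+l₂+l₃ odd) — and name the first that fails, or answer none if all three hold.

Σmᵢ = 0  ✓
l₃∈[|l₁−l₂|,l₁+l₂]=[2,4], have l₃=4  ✓
Σlᵢ = 8 ⇒ even  ✓

none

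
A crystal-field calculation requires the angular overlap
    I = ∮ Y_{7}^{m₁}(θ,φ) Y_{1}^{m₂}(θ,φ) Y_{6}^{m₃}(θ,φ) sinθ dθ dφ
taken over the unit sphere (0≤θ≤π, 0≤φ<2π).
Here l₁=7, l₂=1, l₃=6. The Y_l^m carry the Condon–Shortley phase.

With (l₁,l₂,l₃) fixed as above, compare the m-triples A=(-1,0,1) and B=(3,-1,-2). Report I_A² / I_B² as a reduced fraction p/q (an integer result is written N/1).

Same 7,1,6: normalisation and zero-m 3j drop out of the ratio.
A: Δ: 2! 12! 0! / 15! → 1/1365; sum: t=1:−1/604800 = -1/604800; 3j²(7 1 6; -1 0 1) = Δ·Π!·Σ² = 16/455  (sign +1)
B: Δ: 2! 12! 0! / 15! → 1/1365; sum: t=0:+1/1935360 = 1/1935360; 3j²(7 1 6; 3 -1 -2) = Δ·Π!·Σ² = 3/91  (sign +1)
I_A²/I_B² = (16/455)/(3/91) = 16/15

16/15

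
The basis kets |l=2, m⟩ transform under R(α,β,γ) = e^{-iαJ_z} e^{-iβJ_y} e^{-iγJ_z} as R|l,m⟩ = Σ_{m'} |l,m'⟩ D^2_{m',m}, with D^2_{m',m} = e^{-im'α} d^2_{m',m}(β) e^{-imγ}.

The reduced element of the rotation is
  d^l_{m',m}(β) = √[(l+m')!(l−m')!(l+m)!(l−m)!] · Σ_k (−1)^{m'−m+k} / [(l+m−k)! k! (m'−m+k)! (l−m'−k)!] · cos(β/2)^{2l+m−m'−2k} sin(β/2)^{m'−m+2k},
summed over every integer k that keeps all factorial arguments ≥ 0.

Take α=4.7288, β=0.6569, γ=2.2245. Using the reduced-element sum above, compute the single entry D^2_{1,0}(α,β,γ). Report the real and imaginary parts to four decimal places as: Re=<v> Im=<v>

Split into d^2_{1,0}(β=0.6569) × two z-phases.
Half-angle: c=0.946543, s=0.322576. N=√(6·1·2·2)=4.898979
k: max(0,(0)−(1))=0 … min(2+(0),2−(1))=1
  k=0: (−1)^1·4.8990/(2)·0.9465^3·0.3226^1 = -0.670085
  k=1: (−1)^2·4.8990/(2)·0.9465^1·0.3226^3 = +0.077824
d^2_{1,0}(0.6569) = -0.670085 +0.077824 = -0.592261
Attach z-rotation phases: D = e^{-i(1)(4.7288)}·(-0.592261)·e^{-i(0)(2.2245)} = -0.009719-0.592181i

Re=-0.0097 Im=-0.5922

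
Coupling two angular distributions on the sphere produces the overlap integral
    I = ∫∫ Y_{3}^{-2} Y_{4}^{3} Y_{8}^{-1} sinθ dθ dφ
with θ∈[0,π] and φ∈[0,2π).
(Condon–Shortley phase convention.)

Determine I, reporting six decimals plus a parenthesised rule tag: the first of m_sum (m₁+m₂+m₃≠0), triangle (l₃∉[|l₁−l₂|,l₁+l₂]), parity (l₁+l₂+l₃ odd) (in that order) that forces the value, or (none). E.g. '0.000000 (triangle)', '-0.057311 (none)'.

l₃=8 ∉ [1,7] — triangle fails ⇒ I = 0

0.000000 (triangle)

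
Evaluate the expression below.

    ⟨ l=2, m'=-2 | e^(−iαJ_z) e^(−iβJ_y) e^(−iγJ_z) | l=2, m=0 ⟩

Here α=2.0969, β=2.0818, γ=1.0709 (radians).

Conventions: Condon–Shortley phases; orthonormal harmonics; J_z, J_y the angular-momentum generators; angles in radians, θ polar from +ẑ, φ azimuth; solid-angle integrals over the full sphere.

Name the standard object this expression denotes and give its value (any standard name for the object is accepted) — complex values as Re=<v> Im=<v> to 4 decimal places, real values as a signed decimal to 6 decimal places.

This is a Wigner D-matrix element — the rotation-matrix element ⟨l m'| R(α,β,γ) |l m⟩ in the angular-momentum basis.
D^2_{-2,0}(2.0969,2.0818,1.0709) = e^{-i·-2·2.0969}·d^2_{-2,0}(2.0818)·e^{-i·0·1.0709}. Compute d first:
With c≡cos(β/2)=0.505444 and s≡sin(β/2)=0.862859, N=[1·24·2·2]^{1/2}=9.797959
k: max(0,(0)−(-2))=2 … min(2+(0),2−(-2))=2
  k=2: (−1)^0·9.7980/(4)·0.5054^2·0.8629^2 = +0.465910
d^2_{-2,0}(2.0818) = +0.465910
Attach z-rotation phases: D = e^{-i(-2)(2.0969)}·(+0.465910)·e^{-i(0)(1.0709)} = -0.230930-0.404652i

Wigner D-matrix element, Re=-0.2309 Im=-0.4047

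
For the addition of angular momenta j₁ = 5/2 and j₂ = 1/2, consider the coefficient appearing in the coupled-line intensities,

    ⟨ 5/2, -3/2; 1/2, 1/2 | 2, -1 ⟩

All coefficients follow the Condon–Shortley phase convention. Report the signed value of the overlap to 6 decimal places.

√[5·1!4!0!/6! · 1!4!1!0!1!3!] = √(24)
  +(−1)^1/∏(1,0,3,0,1,0)! = -1/6  (running -1/6)
⟨..|..⟩ = √(24)·(-1/6) = -0.816497

−√(2/3) = -0.816497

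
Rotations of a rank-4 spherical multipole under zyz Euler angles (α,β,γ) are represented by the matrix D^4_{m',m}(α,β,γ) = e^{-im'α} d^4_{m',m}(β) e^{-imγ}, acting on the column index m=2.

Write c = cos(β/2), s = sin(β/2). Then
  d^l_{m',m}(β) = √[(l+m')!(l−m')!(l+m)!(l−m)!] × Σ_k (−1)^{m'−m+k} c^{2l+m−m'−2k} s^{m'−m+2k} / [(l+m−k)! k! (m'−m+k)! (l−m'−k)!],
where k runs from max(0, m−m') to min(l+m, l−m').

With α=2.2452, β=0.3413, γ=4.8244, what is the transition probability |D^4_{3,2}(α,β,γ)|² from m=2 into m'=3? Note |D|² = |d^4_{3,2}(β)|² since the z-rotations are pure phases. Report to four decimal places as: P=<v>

D^4_{3,2}(2.2452,0.3413,4.8244) = e^{-i·3·2.2452}·d^4_{3,2}(0.3413)·e^{-i·2·4.8244}. Compute d first:
With c≡cos(β/2)=0.985475 and s≡sin(β/2)=0.169823, N=[5040·1·720·2]^{1/2}=2693.993318
Admissible k: 0..1 (factorial args all ≥0)
  k=0: (−1)^1·2693.9933/(720)·0.9855^7·0.1698^1 = -0.573559
  k=1: (−1)^2·2693.9933/(240)·0.9855^5·0.1698^3 = +0.051098
d^4_{3,2}(0.3413) = -0.573559 +0.051098 = -0.522462
|D^4_{3,2}|² = |d^4_{3,2}(β)|² = (-0.522462)² = 0.272966 (the z-rotation phases have unit modulus)

P=0.2730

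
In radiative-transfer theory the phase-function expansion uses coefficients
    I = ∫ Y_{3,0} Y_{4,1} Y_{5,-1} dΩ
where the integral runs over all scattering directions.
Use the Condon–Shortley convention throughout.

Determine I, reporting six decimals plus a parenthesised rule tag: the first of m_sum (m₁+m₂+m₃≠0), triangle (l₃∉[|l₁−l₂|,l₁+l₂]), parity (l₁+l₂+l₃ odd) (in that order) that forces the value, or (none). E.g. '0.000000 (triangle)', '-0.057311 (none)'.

m-sum 0 ✓  L=12 even ✓  1≤5≤7 ✓
Π(2lᵢ+1) = 7×9×11 = 693
triangle coeff Δ(3,4,5) = 1/180180
Σ_t [0,2]: t=0:+1/576 t=1:−1/144 t=2:+1/576 = -1/288
(3j)²=20/1001 [(3 4 5; 0 0 0)], sign=+1
Σ_t [0,2]: t=0:+1/1440 t=1:−1/192 t=2:+1/432 = -19/8640
(3j)²=361/30030 [(3 4 5; 0 1 -1)], sign=-1
⇒ 4πI² = 2166/13013
I = (-1)√(2166/13013/(4π)) = -0.11508947
No selection rule forces the value: the integral is nonzero (none).

-0.115089 (none)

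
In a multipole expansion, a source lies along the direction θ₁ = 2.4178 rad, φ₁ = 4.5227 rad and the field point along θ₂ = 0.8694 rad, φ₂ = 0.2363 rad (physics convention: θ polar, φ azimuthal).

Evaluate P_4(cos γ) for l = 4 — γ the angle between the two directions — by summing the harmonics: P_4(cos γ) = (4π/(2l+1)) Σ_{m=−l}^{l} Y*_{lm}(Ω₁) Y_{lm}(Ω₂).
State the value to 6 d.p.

-0.417160

Expand P_4 via completeness: Σ_{m} conj(Y_{4,m}) at Ω₁ times Y_{4,m} at Ω₂ —
  m=-4: Y*=(0.061764, -0.058558)  Y=(0.088262, -0.122180)  product (-0.001703, -0.012715)
  m=-3: Y*=(-0.146771, -0.229454)  Y=(0.273344, -0.234425)  product (-0.093909, -0.028313)
  m=-2: Y*=(-0.399302, 0.159199)  Y=(0.332842, -0.170163)  product (-0.105815, 0.120934)
  m=-1: Y*=(0.041171, 0.214436)  Y=(-0.019329, 0.004654)  product (-0.001794, -0.003953)
  m=+0: Y*=(-0.297320, -0.000000)  Y=(-0.362144, 0.000000)  product (0.107673, 0.000000)
  m=+1: Y*=(-0.041171, 0.214436)  Y=(0.019329, 0.004654)  product (-0.001794, 0.003953)
  m=+2: Y*=(-0.399302, -0.159199)  Y=(0.332842, 0.170163)  product (-0.105815, -0.120934)
  m=+3: Y*=(0.146771, -0.229454)  Y=(-0.273344, -0.234425)  product (-0.093909, 0.028313)
  m=+4: Y*=(0.061764, 0.058558)  Y=(0.088262, 0.122180)  product (-0.001703, 0.012715)
Total Σ_m = (-0.298769, 0.000000). Multiply by 1.396263: (-0.417160, 0.000000). P_4(cos γ) = -0.417160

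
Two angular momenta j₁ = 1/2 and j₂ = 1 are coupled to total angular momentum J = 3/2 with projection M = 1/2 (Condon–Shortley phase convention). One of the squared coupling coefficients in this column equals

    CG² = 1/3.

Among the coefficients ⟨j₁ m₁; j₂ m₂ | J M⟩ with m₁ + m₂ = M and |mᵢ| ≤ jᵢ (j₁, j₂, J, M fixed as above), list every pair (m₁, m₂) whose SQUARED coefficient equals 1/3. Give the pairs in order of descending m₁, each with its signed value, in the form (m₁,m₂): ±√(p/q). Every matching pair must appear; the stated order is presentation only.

(-1/2,1): +√(1/3)

Admissible pairs with m₁+m₂ = M = 1/2: (-1/2,1), (1/2,0)
  (m₁,m₂)=(1/2,0): CG² = 2/3, CG = +√(2/3)
  (m₁,m₂)=(-1/2,1): CG² = 1/3, CG = +√(1/3)   ← matches the target
Pairs with CG² = 1/3: (-1/2,1): +√(1/3)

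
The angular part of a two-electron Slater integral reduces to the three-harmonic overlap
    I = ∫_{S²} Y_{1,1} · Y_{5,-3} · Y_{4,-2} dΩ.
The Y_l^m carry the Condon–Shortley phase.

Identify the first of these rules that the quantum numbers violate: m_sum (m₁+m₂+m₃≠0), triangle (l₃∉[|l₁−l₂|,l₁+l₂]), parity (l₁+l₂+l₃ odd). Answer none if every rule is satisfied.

m_sum

m₁+m₂+m₃ = 1 − 3 − 2 = -4  ✗
triangle: |1−5|=4 ≤ l₃=4 ≤ 1+5=6
parity: l₁+l₂+l₃ = 10 is even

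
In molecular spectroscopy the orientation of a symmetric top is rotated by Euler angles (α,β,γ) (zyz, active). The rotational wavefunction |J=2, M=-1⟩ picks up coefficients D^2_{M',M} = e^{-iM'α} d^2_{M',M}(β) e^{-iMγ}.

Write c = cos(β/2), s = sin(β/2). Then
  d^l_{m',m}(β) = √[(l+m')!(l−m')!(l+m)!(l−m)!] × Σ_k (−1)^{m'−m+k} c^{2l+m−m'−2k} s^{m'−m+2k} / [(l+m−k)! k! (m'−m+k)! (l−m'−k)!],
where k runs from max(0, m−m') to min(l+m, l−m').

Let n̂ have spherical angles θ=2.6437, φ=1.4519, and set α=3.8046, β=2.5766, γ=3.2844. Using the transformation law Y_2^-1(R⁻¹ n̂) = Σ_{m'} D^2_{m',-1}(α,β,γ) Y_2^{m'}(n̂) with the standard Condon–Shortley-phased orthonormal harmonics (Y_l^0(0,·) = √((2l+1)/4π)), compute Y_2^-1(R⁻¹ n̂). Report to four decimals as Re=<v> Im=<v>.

Need the full column D^2_{m',-1} for m'=−2..2 at α=3.8046, β=2.5766, γ=3.2844.
cos(β/2)=0.278754, sin(β/2)=0.960363
d^2_{-2,-1}: single k=1 term ⇒ +0.041603;  D = -0.004235-0.041387i
d^2_{-1,-1}: k∈[0..1] ⇒ +0.006038 -0.214998 = -0.208960;  D = -0.144710-0.150743i
d^2_{0,-1}: k∈[0..1] ⇒ -0.050953 +0.604787 = +0.553833;  D = -0.548195-0.078823i
d^2_{1,-1}: k∈[0..1] ⇒ +0.214998 -0.850630 = -0.635633;  D = -0.551551+0.315944i
d^2_{2,-1}: single k=0 term ⇒ -0.493806;  D = +0.186638-0.457177i
Y_2^{m'}(θ=2.6437,φ=1.4519) and Σ D·Y over m':
  (-0.0042-0.0414i)·(-0.0856-0.0208i)  (-0.1447-0.1507i)·(-0.0385+0.3219i)  (-0.5482-0.0788i)·(+0.4150+0.0000i)  (-0.5516+0.3159i)·(+0.0385+0.3219i)  (+0.1866-0.4572i)·(-0.0856+0.0208i)
Y_2^-1(R⁻¹ n̂) = -0.303296-0.192221i

Re=-0.3033 Im=-0.1922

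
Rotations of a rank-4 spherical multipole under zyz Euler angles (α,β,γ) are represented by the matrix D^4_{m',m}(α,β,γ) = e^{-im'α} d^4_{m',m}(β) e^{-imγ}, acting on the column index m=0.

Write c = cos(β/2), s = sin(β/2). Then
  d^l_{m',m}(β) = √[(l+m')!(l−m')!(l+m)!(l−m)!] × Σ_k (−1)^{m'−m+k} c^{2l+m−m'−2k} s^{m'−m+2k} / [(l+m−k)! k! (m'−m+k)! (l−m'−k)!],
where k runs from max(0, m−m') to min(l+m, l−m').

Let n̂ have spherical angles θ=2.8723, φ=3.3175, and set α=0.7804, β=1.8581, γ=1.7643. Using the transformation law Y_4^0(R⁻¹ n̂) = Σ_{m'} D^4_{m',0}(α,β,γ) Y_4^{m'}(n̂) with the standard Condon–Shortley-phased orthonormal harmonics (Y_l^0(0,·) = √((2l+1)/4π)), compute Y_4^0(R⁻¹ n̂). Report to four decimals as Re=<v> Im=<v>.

Need the full column D^4_{m',0} for m'=−4..4 at α=0.7804, β=1.8581, γ=1.7643.
cos(β/2)=0.598595, sin(β/2)=0.801052
d^4_{-4,0}: single k=4 term ⇒ +0.442307;  D = -0.442219+0.008842i
d^4_{-3,0}: k∈[3..4] ⇒ +0.467425 -0.837079 = -0.369654;  D = +0.257436-0.265275i
d^4_{-2,0}: k∈[2..4] ⇒ +0.280054 -1.337412 +0.898154 = -0.159203;  D = -0.001591-0.159196i
d^4_{-1,0}: k∈[1..4] ⇒ +0.098653 -1.060020 +1.898316 -0.566594 = +0.370355;  D = +0.263186+0.260568i
d^4_{0,0}: k∈[0..4] ⇒ +0.016484 -0.472325 +1.903170 -1.514780 +0.169545 = +0.102094;  D = +0.102094+0.000000i
d^4_{1,0}: k∈[0..3] ⇒ -0.098653 +1.060020 -1.898316 +0.566594 = -0.370355;  D = -0.263186+0.260568i
d^4_{2,0}: k∈[0..2] ⇒ +0.280054 -1.337412 +0.898154 = -0.159203;  D = -0.001591+0.159196i
d^4_{3,0}: k∈[0..1] ⇒ -0.467425 +0.837079 = +0.369654;  D = -0.257436-0.265275i
d^4_{4,0}: single k=0 term ⇒ +0.442307;  D = -0.442219-0.008842i
Y_4^{m'}(θ=2.8723,φ=3.3175) and Σ D·Y over m':
  (-0.4422+0.0088i)·(+0.0017-0.0014i)  (+0.2574-0.2653i)·(+0.0196-0.0114i)  (-0.0016-0.1592i)·(+0.1224-0.0449i)  (+0.2632+0.2606i)·(+0.4186-0.0744i)  (+0.1021+0.0000i)·(+0.5653+0.0000i)  (-0.2632+0.2606i)·(-0.4186-0.0744i)  (-0.0016+0.1592i)·(+0.1224+0.0449i)  (-0.2574-0.2653i)·(-0.0196-0.0114i)  (-0.4422-0.0088i)·(+0.0017+0.0014i)
Y_4^0(R⁻¹ n̂) = +0.304730-0.000000i

Re=0.3047 Im=0.0000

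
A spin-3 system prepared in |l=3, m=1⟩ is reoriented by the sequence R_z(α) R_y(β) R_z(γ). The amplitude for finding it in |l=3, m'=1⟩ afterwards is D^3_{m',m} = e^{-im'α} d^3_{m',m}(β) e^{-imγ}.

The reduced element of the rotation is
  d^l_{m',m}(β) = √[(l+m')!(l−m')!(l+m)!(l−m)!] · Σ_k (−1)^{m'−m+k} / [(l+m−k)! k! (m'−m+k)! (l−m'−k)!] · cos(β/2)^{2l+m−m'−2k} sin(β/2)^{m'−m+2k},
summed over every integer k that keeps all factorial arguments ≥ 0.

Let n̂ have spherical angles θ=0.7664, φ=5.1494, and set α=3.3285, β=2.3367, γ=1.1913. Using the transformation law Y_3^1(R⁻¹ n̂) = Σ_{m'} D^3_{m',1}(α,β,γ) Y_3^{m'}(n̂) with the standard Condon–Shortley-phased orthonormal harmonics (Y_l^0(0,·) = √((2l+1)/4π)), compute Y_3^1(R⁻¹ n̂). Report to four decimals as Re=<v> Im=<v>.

Re=-0.1448 Im=-0.1888

Need the full column D^3_{m',1} for m'=−3..3 at α=3.3285, β=2.3367, γ=1.1913.
cos(β/2)=0.391670, sin(β/2)=0.920106
d^3_{-3,1}: single k=4 term ⇒ +0.425832;  D = -0.343939+0.251075i
d^3_{-2,1}: k∈[3..4] ⇒ +0.296009 -0.816788 = -0.520778;  D = -0.356242+0.379870i
d^3_{-1,1}: k∈[2..4] ⇒ +0.119539 -0.879594 +0.606773 = -0.153282;  D = +0.082251-0.129345i
d^3_{0,1}: k∈[1..3] ⇒ +0.029379 -0.486393 +0.894746 = +0.437732;  D = +0.162159-0.406588i
d^3_{1,1}: k∈[0..2] ⇒ +0.003610 -0.159385 +0.659695 = +0.503920;  D = -0.096451+0.494604i
d^3_{2,1}: k∈[0..1] ⇒ -0.026819 +0.296009 = +0.269190;  D = +0.001529-0.269186i
d^3_{3,1}: single k=0 term ⇒ +0.077162;  D = +0.013907+0.075898i
Y_3^{m'}(θ=0.7664,φ=5.1494) and Σ D·Y over m':
  (-0.3439+0.2511i)·(-0.1345-0.0358i)  (-0.3562+0.3799i)·(-0.2273+0.2716i)  (+0.0823-0.1293i)·(+0.1513+0.3239i)  (+0.1622-0.4066i)·(-0.1089+0.0000i)  (-0.0965+0.4946i)·(-0.1513+0.3239i)  (+0.0015-0.2692i)·(-0.2273-0.2716i)  (+0.0139+0.0759i)·(+0.1345-0.0358i)
Y_3^1(R⁻¹ n̂) = -0.144767-0.188823i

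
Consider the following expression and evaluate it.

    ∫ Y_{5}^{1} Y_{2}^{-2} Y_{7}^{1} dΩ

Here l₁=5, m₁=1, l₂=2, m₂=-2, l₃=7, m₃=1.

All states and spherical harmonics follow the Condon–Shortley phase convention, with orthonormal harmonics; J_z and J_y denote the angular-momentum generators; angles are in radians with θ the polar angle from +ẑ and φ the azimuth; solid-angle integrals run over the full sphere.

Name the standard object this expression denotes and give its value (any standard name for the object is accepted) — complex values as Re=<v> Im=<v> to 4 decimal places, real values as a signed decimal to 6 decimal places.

This is a Gaunt coefficient — the integral of a triple product of spherical harmonics over the sphere.
Rules hold: Σm=0, L=14 even, 3≤7≤7.
N = 11·5·15 = 825
Δ = 0!·10!·4!/15! = 1/15015
Racah Σ t=0..0: t=0:+1/57600 = 1/57600
⇒ 3j(5 2 7; 0 0 0)² = 21/715, sgn -1
Racah Σ t=0..0: t=0:+1/414720 = 1/414720
⇒ 3j(5 2 7; 1 -2 1)² = 2/429, sgn +1
4πI² = N·(3j₀)²·(3jₘ)² = 210/1859
I = -1·√(0.112964/4π) = -0.09481237

Gaunt coefficient, -0.094812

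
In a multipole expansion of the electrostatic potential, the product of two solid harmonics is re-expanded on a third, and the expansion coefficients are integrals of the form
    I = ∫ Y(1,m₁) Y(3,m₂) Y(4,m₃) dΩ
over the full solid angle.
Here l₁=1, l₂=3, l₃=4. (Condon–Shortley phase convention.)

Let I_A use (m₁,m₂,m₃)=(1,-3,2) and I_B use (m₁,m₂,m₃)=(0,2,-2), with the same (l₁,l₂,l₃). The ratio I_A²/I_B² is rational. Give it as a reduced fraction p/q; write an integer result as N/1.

1/12

Same 1,3,4: normalisation and zero-m 3j drop out of the ratio.
A: Δ: 0! 2! 6! / 9! → 1/252; sum: t=0:+1/1440 = 1/1440; 3j²(1 3 4; 1 -3 2) = Δ·Π!·Σ² = 1/252  (sign +1)
B: Δ: 0! 2! 6! / 9! → 1/252; sum: t=0:+1/120 = 1/120; 3j²(1 3 4; 0 2 -2) = Δ·Π!·Σ² = 1/21  (sign +1)
I_A²/I_B² = (1/252)/(1/21) = 1/12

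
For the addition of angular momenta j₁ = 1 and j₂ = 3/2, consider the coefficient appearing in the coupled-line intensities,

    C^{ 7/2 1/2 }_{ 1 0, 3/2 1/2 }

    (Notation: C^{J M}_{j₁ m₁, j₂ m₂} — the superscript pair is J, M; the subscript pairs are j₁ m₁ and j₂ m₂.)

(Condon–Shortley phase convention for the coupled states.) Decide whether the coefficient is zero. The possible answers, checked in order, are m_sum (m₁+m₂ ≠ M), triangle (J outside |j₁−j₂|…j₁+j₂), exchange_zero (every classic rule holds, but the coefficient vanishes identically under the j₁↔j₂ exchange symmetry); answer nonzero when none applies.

triangle

m-sum: m₁+m₂ = 0+1/2 = 1/2, M = 1/2  ✓
triangle: need |j₁−j₂| ≤ J ≤ j₁+j₂, i.e. J ∈ [1/2, 5/2]; J = 7/2 is outside ✗ ⇒ coefficient is 0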